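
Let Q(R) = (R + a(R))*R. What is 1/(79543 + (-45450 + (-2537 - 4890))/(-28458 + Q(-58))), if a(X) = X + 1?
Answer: 21788/1733135761 ≈ 1.2571e-5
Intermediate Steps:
a(X) = 1 + X
Q(R) = R*(1 + 2*R) (Q(R) = (R + (1 + R))*R = (1 + 2*R)*R = R*(1 + 2*R))
1/(79543 + (-45450 + (-2537 - 4890))/(-28458 + Q(-58))) = 1/(79543 + (-45450 + (-2537 - 4890))/(-28458 - 58*(1 + 2*(-58)))) = 1/(79543 + (-45450 - 7427)/(-28458 - 58*(1 - 116))) = 1/(79543 - 52877/(-28458 - 58*(-115))) = 1/(79543 - 52877/(-28458 + 6670)) = 1/(79543 - 52877/(-21788)) = 1/(79543 - 52877*(-1/21788)) = 1/(79543 + 52877/21788) = 1/(1733135761/21788) = 21788/1733135761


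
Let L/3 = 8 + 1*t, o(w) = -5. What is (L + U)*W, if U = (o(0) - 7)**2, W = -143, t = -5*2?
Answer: -19734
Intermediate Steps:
t = -10
U = 144 (U = (-5 - 7)**2 = (-12)**2 = 144)
L = -6 (L = 3*(8 + 1*(-10)) = 3*(8 - 10) = 3*(-2) = -6)
(L + U)*W = (-6 + 144)*(-143) = 138*(-143) = -19734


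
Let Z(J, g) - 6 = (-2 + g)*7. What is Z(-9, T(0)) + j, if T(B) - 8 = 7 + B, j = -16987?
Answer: -16890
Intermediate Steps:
T(B) = 15 + B (T(B) = 8 + (7 + B) = 15 + B)
Z(J, g) = -8 + 7*g (Z(J, g) = 6 + (-2 + g)*7 = 6 + (-14 + 7*g) = -8 + 7*g)
Z(-9, T(0)) + j = (-8 + 7*(15 + 0)) - 16987 = (-8 + 7*15) - 16987 = (-8 + 105) - 16987 = 97 - 16987 = -16890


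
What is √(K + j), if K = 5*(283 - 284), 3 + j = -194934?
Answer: I*√194942 ≈ 441.52*I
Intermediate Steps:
j = -194937 (j = -3 - 194934 = -194937)
K = -5 (K = 5*(-1) = -5)
√(K + j) = √(-5 - 194937) = √(-194942) = I*√194942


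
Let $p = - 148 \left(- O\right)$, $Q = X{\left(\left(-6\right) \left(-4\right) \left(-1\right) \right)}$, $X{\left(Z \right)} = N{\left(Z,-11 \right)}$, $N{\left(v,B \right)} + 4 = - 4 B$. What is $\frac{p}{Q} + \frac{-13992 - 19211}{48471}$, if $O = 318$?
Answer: $\frac{284988878}{242355} \approx 1175.9$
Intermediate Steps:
$N{\left(v,B \right)} = -4 - 4 B$
$X{\left(Z \right)} = 40$ ($X{\left(Z \right)} = -4 - -44 = -4 + 44 = 40$)
$Q = 40$
$p = 47064$ ($p = - 148 \left(\left(-1\right) 318\right) = \left(-148\right) \left(-318\right) = 47064$)
$\frac{p}{Q} + \frac{-13992 - 19211}{48471} = \frac{47064}{40} + \frac{-13992 - 19211}{48471} = 47064 \cdot \frac{1}{40} - \frac{33203}{48471} = \frac{5883}{5} - \frac{33203}{48471} = \frac{284988878}{242355}$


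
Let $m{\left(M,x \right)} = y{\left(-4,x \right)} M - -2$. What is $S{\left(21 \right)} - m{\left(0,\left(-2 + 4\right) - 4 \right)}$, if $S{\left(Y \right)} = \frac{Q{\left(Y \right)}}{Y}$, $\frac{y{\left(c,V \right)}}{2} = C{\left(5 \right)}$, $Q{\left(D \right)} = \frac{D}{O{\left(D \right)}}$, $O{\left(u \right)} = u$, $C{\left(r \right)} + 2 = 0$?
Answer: $- \frac{41}{21} \approx -1.9524$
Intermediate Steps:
$C{\left(r \right)} = -2$ ($C{\left(r \right)} = -2 + 0 = -2$)
$Q{\left(D \right)} = 1$ ($Q{\left(D \right)} = \frac{D}{D} = 1$)
$y{\left(c,V \right)} = -4$ ($y{\left(c,V \right)} = 2 \left(-2\right) = -4$)
$m{\left(M,x \right)} = 2 - 4 M$ ($m{\left(M,x \right)} = - 4 M - -2 = - 4 M + \left(-4 + 6\right) = - 4 M + 2 = 2 - 4 M$)
$S{\left(Y \right)} = \frac{1}{Y}$ ($S{\left(Y \right)} = 1 \frac{1}{Y} = \frac{1}{Y}$)
$S{\left(21 \right)} - m{\left(0,\left(-2 + 4\right) - 4 \right)} = \frac{1}{21} - \left(2 - 0\right) = \frac{1}{21} - \left(2 + 0\right) = \frac{1}{21} - 2 = - \frac{41}{21}$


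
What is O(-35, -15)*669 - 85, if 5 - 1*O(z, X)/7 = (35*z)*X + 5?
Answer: -86050210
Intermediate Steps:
O(z, X) = -245*X*z (O(z, X) = 35 - 7*((35*z)*X + 5) = 35 - 7*(35*X*z + 5) = 35 - 7*(5 + 35*X*z) = 35 + (-35 - 245*X*z) = -245*X*z)
O(-35, -15)*669 - 85 = -245*(-15)*(-35)*669 - 85 = -128625*669 - 85 = -86050125 - 85 = -86050210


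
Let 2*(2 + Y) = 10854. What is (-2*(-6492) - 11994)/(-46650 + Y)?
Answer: -198/8245 ≈ -0.024015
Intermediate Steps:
Y = 5425 (Y = -2 + (½)*10854 = -2 + 5427 = 5425)
(-2*(-6492) - 11994)/(-46650 + Y) = (-2*(-6492) - 11994)/(-46650 + 5425) = (12984 - 11994)/(-41225) = 990*(-1/41225) = -198/8245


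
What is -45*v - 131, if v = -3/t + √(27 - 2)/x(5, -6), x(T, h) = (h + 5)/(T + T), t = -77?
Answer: 163028/77 ≈ 2117.2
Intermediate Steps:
x(T, h) = (5 + h)/(2*T) (x(T, h) = (5 + h)/((2*T)) = (5 + h)*(1/(2*T)) = (5 + h)/(2*T))
v = -3847/77 (v = -3/(-77) + √(27 - 2)/(((½)*(5 - 6)/5)) = -3*(-1/77) + √25/(((½)*(⅕)*(-1))) = 3/77 + 5/(-⅒) = 3/77 + 5*(-10) = 3/77 - 50 = -3847/77 ≈ -49.961)
-45*v - 131 = -45*(-3847/77) - 131 = 173115/77 - 131 = 163028/77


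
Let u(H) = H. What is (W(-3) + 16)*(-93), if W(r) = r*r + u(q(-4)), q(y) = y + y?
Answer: -1581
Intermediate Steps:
q(y) = 2*y
W(r) = -8 + r**2 (W(r) = r*r + 2*(-4) = r**2 - 8 = -8 + r**2)
(W(-3) + 16)*(-93) = ((-8 + (-3)**2) + 16)*(-93) = ((-8 + 9) + 16)*(-93) = (1 + 16)*(-93) = 17*(-93) = -1581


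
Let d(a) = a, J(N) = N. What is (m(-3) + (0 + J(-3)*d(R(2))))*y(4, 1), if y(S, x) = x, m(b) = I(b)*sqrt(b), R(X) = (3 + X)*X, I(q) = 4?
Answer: -30 + 4*I*sqrt(3) ≈ -30.0 + 6.9282*I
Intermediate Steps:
R(X) = X*(3 + X)
m(b) = 4*sqrt(b)
(m(-3) + (0 + J(-3)*d(R(2))))*y(4, 1) = (4*sqrt(-3) + (0 - 6*(3 + 2)))*1 = (4*(I*sqrt(3)) + (0 - 6*5))*1 = (4*I*sqrt(3) + (0 - 3*10))*1 = (4*I*sqrt(3) + (0 - 30))*1 = (4*I*sqrt(3) - 30)*1 = (-30 + 4*I*sqrt(3))*1 = -30 + 4*I*sqrt(3)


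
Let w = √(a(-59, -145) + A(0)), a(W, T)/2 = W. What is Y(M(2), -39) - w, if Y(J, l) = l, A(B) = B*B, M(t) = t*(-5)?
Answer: -39 - I*√118 ≈ -39.0 - 10.863*I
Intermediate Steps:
M(t) = -5*t
a(W, T) = 2*W
A(B) = B²
w = I*√118 (w = √(2*(-59) + 0²) = √(-118 + 0) = √(-118) = I*√118 ≈ 10.863*I)
Y(M(2), -39) - w = -39 - I*√118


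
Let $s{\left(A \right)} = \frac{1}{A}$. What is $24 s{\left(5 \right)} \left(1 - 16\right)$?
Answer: $-72$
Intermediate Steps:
$24 s{\left(5 \right)} \left(1 - 16\right) = \frac{24}{5} \left(1 - 16\right) = 24 \cdot \frac{1}{5} \left(1 - 16\right) = \frac{24}{5} \left(-15\right) = -72$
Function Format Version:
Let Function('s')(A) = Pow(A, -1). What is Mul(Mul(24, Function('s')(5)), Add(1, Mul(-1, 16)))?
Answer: -72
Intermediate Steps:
Mul(Mul(24, Function('s')(5)), Add(1, Mul(-1, 16))) = Mul(Mul(24, Pow(5, -1)), Add(1, Mul(-1, 16))) = Mul(Mul(24, Rational(1, 5)), Add(1, -16)) = Mul(Rational(24, 5), -15) = -72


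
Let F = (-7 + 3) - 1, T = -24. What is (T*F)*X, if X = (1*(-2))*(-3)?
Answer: 720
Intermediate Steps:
X = 6 (X = -2*(-3) = 6)
F = -5 (F = -4 - 1 = -5)
(T*F)*X = -24*(-5)*6 = 120*6 = 720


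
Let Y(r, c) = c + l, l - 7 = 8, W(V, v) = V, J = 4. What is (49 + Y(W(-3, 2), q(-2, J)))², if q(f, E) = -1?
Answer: 3969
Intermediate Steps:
l = 15 (l = 7 + 8 = 15)
Y(r, c) = 15 + c (Y(r, c) = c + 15 = 15 + c)
(49 + Y(W(-3, 2), q(-2, J)))² = (49 + (15 - 1))² = (49 + 14)² = 63² = 3969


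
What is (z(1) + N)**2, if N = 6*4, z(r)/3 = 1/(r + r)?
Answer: 2601/4 ≈ 650.25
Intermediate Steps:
z(r) = 3/(2*r) (z(r) = 3/(r + r) = 3/((2*r)) = 3*(1/(2*r)) = 3/(2*r))
N = 24
(z(1) + N)**2 = ((3/2)/1 + 24)**2 = ((3/2)*1 + 24)**2 = (3/2 + 24)**2 = (51/2)**2 = 2601/4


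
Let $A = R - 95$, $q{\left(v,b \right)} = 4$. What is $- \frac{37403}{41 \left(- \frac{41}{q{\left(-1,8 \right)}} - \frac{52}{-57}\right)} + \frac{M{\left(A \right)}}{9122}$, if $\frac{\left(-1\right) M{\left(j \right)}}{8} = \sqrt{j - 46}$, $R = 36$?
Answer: $\frac{8527884}{87289} - \frac{4 i \sqrt{105}}{4561} \approx 97.697 - 0.0089866 i$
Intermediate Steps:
$A = -59$ ($A = 36 - 95 = -59$)
$M{\left(j \right)} = - 8 \sqrt{-46 + j}$ ($M{\left(j \right)} = - 8 \sqrt{j - 46} = - 8 \sqrt{-46 + j}$)
$- \frac{37403}{41 \left(- \frac{41}{q{\left(-1,8 \right)}} - \frac{52}{-57}\right)} + \frac{M{\left(A \right)}}{9122} = - \frac{37403}{41 \left(- \frac{41}{4} - \frac{52}{-57}\right)} + \frac{\left(-8\right) \sqrt{-46 - 59}}{9122} = - \frac{37403}{41 \left(\left(-41\right) \frac{1}{4} - - \frac{52}{57}\right)} + - 8 \sqrt{-105} \cdot \frac{1}{9122} = - \frac{37403}{41 \left(- \frac{41}{4} + \frac{52}{57}\right)} + - 8 i \sqrt{105} \cdot \frac{1}{9122} = - \frac{37403}{41 \left(- \frac{2129}{228}\right)} + - 8 i \sqrt{105} \cdot \frac{1}{9122} = - \frac{37403}{- \frac{87289}{228}} - \frac{4 i \sqrt{105}}{4561} = \left(-37403\right) \left(- \frac{228}{87289}\right) - \frac{4 i \sqrt{105}}{4561} = \frac{8527884}{87289} - \frac{4 i \sqrt{105}}{4561}$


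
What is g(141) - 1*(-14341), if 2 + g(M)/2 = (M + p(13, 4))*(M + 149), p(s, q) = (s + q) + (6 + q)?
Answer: 111777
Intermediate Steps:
p(s, q) = 6 + s + 2*q (p(s, q) = (q + s) + (6 + q) = 6 + s + 2*q)
g(M) = -4 + 2*(27 + M)*(149 + M) (g(M) = -4 + 2*((M + (6 + 13 + 2*4))*(M + 149)) = -4 + 2*((M + (6 + 13 + 8))*(149 + M)) = -4 + 2*((M + 27)*(149 + M)) = -4 + 2*((27 + M)*(149 + M)) = -4 + 2*(27 + M)*(149 + M))
g(141) - 1*(-14341) = (8042 + 2*141**2 + 352*141) - 1*(-14341) = (8042 + 2*19881 + 49632) + 14341 = (8042 + 39762 + 49632) + 14341 = 97436 + 14341 = 111777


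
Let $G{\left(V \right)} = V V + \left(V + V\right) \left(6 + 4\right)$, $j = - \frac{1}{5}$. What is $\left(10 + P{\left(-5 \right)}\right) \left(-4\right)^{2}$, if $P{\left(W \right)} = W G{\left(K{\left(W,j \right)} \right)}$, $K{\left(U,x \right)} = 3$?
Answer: $-5360$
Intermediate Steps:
$j = - \frac{1}{5}$ ($j = \left(-1\right) \frac{1}{5} = - \frac{1}{5} \approx -0.2$)
$G{\left(V \right)} = V^{2} + 20 V$ ($G{\left(V \right)} = V^{2} + 2 V 10 = V^{2} + 20 V$)
$P{\left(W \right)} = 69 W$ ($P{\left(W \right)} = W 3 \left(20 + 3\right) = W 3 \cdot 23 = W 69 = 69 W$)
$\left(10 + P{\left(-5 \right)}\right) \left(-4\right)^{2} = \left(10 + 69 \left(-5\right)\right) \left(-4\right)^{2} = \left(10 - 345\right) 16 = \left(-335\right) 16 = -5360$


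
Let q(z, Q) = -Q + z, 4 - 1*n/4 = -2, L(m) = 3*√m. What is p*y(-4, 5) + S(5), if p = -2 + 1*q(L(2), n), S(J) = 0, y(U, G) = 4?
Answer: -104 + 12*√2 ≈ -87.029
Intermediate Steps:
n = 24 (n = 16 - 4*(-2) = 16 + 8 = 24)
q(z, Q) = z - Q
p = -26 + 3*√2 (p = -2 + 1*(3*√2 - 1*24) = -2 + 1*(3*√2 - 24) = -2 + 1*(-24 + 3*√2) = -2 + (-24 + 3*√2) = -26 + 3*√2 ≈ -21.757)
p*y(-4, 5) + S(5) = (-26 + 3*√2)*4 + 0 = (-104 + 12*√2) + 0 = -104 + 12*√2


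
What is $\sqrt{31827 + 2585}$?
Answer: $2 \sqrt{8603} \approx 185.5$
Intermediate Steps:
$\sqrt{31827 + 2585} = \sqrt{34412} = 2 \sqrt{8603}$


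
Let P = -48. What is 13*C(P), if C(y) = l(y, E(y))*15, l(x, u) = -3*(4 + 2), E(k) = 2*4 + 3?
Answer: -3510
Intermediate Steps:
E(k) = 11 (E(k) = 8 + 3 = 11)
l(x, u) = -18 (l(x, u) = -3*6 = -18)
C(y) = -270 (C(y) = -18*15 = -270)
13*C(P) = 13*(-270) = -3510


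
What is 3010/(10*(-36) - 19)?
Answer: -3010/379 ≈ -7.9420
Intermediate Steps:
3010/(10*(-36) - 19) = 3010/(-360 - 19) = 3010/(-379) = 3010*(-1/379) = -3010/379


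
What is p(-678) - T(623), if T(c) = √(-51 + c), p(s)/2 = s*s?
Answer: 919368 - 2*√143 ≈ 9.1934e+5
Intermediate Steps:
p(s) = 2*s² (p(s) = 2*(s*s) = 2*s²)
p(-678) - T(623) = 2*(-678)² - √(-51 + 623) = 2*459684 - √572 = 919368 - 2*√143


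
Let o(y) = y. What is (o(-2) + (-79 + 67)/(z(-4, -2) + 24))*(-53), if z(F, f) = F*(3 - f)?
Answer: 265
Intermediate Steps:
(o(-2) + (-79 + 67)/(z(-4, -2) + 24))*(-53) = (-2 + (-79 + 67)/(-4*(3 - 1*(-2)) + 24))*(-53) = (-2 - 12/(-4*(3 + 2) + 24))*(-53) = (-2 - 12/(-4*5 + 24))*(-53) = (-2 - 12/(-20 + 24))*(-53) = (-2 - 12/4)*(-53) = (-2 - 12*¼)*(-53) = (-2 - 3)*(-53) = -5*(-53) = 265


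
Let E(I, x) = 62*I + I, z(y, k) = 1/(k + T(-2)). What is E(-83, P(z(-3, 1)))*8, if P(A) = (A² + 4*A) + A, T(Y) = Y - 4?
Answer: -41832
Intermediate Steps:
T(Y) = -4 + Y
z(y, k) = 1/(-6 + k) (z(y, k) = 1/(k + (-4 - 2)) = 1/(k - 6) = 1/(-6 + k))
P(A) = A² + 5*A
E(I, x) = 63*I
E(-83, P(z(-3, 1)))*8 = (63*(-83))*8 = -5229*8 = -41832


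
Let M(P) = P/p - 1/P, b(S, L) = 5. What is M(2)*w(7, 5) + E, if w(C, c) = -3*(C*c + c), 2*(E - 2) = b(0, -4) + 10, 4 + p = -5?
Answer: 577/6 ≈ 96.167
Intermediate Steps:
p = -9 (p = -4 - 5 = -9)
M(P) = -1/P - P/9 (M(P) = P/(-9) - 1/P = P*(-1/9) - 1/P = -P/9 - 1/P = -1/P - P/9)
E = 19/2 (E = 2 + (5 + 10)/2 = 2 + (1/2)*15 = 2 + 15/2 = 19/2 ≈ 9.5000)
w(C, c) = -3*c - 3*C*c (w(C, c) = -3*(c + C*c) = -3*c - 3*C*c)
M(2)*w(7, 5) + E = (-1/2 - 1/9*2)*(-3*5*(1 + 7)) + 19/2 = (-1*1/2 - 2/9)*(-3*5*8) + 19/2 = (-1/2 - 2/9)*(-120) + 19/2 = -13/18*(-120) + 19/2 = 260/3 + 19/2 = 577/6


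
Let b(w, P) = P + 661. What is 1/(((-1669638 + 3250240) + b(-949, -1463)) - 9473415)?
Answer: -1/7893615 ≈ -1.2668e-7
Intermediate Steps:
b(w, P) = 661 + P
1/(((-1669638 + 3250240) + b(-949, -1463)) - 9473415) = 1/(((-1669638 + 3250240) + (661 - 1463)) - 9473415) = 1/((1580602 - 802) - 9473415) = 1/(1579800 - 9473415) = 1/(-7893615) = -1/7893615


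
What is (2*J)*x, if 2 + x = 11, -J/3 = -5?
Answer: 270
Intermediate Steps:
J = 15 (J = -3*(-5) = 15)
x = 9 (x = -2 + 11 = 9)
(2*J)*x = (2*15)*9 = 30*9 = 270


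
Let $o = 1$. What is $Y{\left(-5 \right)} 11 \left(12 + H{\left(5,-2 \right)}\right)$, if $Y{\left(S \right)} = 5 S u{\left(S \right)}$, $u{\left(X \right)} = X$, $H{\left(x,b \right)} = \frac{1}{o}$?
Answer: $17875$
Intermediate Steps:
$H{\left(x,b \right)} = 1$ ($H{\left(x,b \right)} = 1^{-1} = 1$)
$Y{\left(S \right)} = 5 S^{2}$ ($Y{\left(S \right)} = 5 S S = 5 S^{2}$)
$Y{\left(-5 \right)} 11 \left(12 + H{\left(5,-2 \right)}\right) = 5 \left(-5\right)^{2} \cdot 11 \left(12 + 1\right) = 5 \cdot 25 \cdot 11 \cdot 13 = 125 \cdot 143 = 17875$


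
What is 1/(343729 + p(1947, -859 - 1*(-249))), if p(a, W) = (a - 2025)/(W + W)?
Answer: 610/209674729 ≈ 2.9093e-6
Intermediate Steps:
p(a, W) = (-2025 + a)/(2*W) (p(a, W) = (-2025 + a)/((2*W)) = (-2025 + a)*(1/(2*W)) = (-2025 + a)/(2*W))
1/(343729 + p(1947, -859 - 1*(-249))) = 1/(343729 + (-2025 + 1947)/(2*(-859 - 1*(-249)))) = 1/(343729 + (½)*(-78)/(-859 + 249)) = 1/(343729 + (½)*(-78)/(-610)) = 1/(343729 + (½)*(-1/610)*(-78)) = 1/(343729 + 39/610) = 1/(209674729/610) = 610/209674729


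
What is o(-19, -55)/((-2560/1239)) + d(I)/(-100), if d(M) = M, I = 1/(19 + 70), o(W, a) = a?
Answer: 30324397/1139200 ≈ 26.619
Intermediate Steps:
I = 1/89 ≈ 0.011236
o(-19, -55)/((-2560/1239)) + d(I)/(-100) = -55/((-2560/1239)) + (1/89)/(-100) = -55/((-2560*1/1239)) + (1/89)*(-1/100) = -55/(-2560/1239) - 1/8900 = -55*(-1239/2560) - 1/8900 = 13629/512 - 1/8900 = 30324397/1139200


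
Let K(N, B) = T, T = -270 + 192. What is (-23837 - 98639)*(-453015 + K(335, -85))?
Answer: 55493018268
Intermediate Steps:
T = -78
K(N, B) = -78
(-23837 - 98639)*(-453015 + K(335, -85)) = (-23837 - 98639)*(-453015 - 78) = -122476*(-453093) = 55493018268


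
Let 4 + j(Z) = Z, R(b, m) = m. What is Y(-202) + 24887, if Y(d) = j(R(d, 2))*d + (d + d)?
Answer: 24887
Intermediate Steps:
j(Z) = -4 + Z
Y(d) = 0 (Y(d) = (-4 + 2)*d + (d + d) = -2*d + 2*d = 0)
Y(-202) + 24887 = 0 + 24887 = 24887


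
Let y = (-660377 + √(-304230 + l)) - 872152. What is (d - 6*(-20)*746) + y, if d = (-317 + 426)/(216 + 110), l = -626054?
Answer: -470420825/326 + 2*I*√232571 ≈ -1.443e+6 + 964.51*I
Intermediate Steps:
y = -1532529 + 2*I*√232571 (y = (-660377 + √(-304230 - 626054)) - 872152 = (-660377 + √(-930284)) - 872152 = (-660377 + 2*I*√232571) - 872152 = -1532529 + 2*I*√232571 ≈ -1.5325e+6 + 964.51*I)
d = 109/326 ≈ 0.33436
(d - 6*(-20)*746) + y = (109/326 - 6*(-20)*746) + (-1532529 + 2*I*√232571) = (109/326 + 120*746) + (-1532529 + 2*I*√232571) = (109/326 + 89520) + (-1532529 + 2*I*√232571) = 29183629/326 + (-1532529 + 2*I*√232571) = -470420825/326 + 2*I*√232571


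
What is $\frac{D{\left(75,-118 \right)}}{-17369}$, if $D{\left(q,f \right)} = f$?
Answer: $\frac{118}{17369} \approx 0.0067937$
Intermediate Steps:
$\frac{D{\left(75,-118 \right)}}{-17369} = - \frac{118}{-17369} = \left(-118\right) \left(- \frac{1}{17369}\right) = \frac{118}{17369}$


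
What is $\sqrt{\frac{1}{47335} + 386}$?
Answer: $\frac{\sqrt{864872506185}}{47335} \approx 19.647$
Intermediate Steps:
$\sqrt{\frac{1}{47335} + 386} = \sqrt{\frac{18271311}{47335}} = \frac{\sqrt{864872506185}}{47335}$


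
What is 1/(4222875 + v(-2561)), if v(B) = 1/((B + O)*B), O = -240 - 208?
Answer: 7706049/32541681670876 ≈ 2.3681e-7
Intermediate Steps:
O = -448
v(B) = 1/(B*(-448 + B)) (v(B) = 1/((B - 448)*B) = 1/((-448 + B)*B) = 1/(B*(-448 + B)))
1/(4222875 + v(-2561)) = 1/(4222875 + 1/((-2561)*(-448 - 2561))) = 1/(4222875 - 1/2561/(-3009)) = 1/(4222875 - 1/2561*(-1/3009)) = 1/(4222875 + 1/7706049) = 1/(32541681670876/7706049) = 7706049/32541681670876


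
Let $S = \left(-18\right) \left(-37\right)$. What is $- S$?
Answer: $-666$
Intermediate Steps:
$S = 666$
$- S = \left(-1\right) 666 = -666$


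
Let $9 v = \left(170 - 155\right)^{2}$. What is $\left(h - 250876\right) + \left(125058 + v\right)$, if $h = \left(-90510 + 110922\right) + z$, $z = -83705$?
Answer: $-189086$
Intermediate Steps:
$v = 25$ ($v = \frac{\left(170 - 155\right)^{2}}{9} = \frac{15^{2}}{9} = \frac{1}{9} \cdot 225 = 25$)
$h = -63293$ ($h = \left(-90510 + 110922\right) - 83705 = 20412 - 83705 = -63293$)
$\left(h - 250876\right) + \left(125058 + v\right) = \left(-63293 - 250876\right) + \left(125058 + 25\right) = -314169 + 125083 = -189086$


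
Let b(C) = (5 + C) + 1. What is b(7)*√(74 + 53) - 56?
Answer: -56 + 13*√127 ≈ 90.503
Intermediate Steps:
b(C) = 6 + C
b(7)*√(74 + 53) - 56 = (6 + 7)*√(74 + 53) - 56 = 13*√127 - 56 = -56 + 13*√127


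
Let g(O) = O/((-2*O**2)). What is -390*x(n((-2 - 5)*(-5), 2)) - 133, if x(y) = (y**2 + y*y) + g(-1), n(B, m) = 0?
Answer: -328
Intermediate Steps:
g(O) = -1/(2*O) (g(O) = O*(-1/(2*O**2)) = -1/(2*O))
x(y) = 1/2 + 2*y**2 (x(y) = (y**2 + y*y) - 1/2/(-1) = (y**2 + y**2) - 1/2*(-1) = 2*y**2 + 1/2 = 1/2 + 2*y**2)
-390*x(n((-2 - 5)*(-5), 2)) - 133 = -390*(1/2 + 2*0**2) - 133 = -390*(1/2 + 2*0) - 133 = -390*(1/2 + 0) - 133 = -390*1/2 - 133 = -195 - 133 = -328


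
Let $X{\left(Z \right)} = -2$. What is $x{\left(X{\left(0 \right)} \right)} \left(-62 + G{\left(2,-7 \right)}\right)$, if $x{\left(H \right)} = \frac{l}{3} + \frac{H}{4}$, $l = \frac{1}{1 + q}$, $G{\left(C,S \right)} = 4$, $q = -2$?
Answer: $\frac{145}{3} \approx 48.333$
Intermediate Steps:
$l = -1$ ($l = \frac{1}{1 - 2} = \frac{1}{-1} = -1$)
$x{\left(H \right)} = - \frac{1}{3} + \frac{H}{4}$
$x{\left(X{\left(0 \right)} \right)} \left(-62 + G{\left(2,-7 \right)}\right) = \left(- \frac{1}{3} + \frac{1}{4} \left(-2\right)\right) \left(-62 + 4\right) = \left(- \frac{1}{3} - \frac{1}{2}\right) \left(-58\right) = \left(- \frac{5}{6}\right) \left(-58\right) = \frac{145}{3}$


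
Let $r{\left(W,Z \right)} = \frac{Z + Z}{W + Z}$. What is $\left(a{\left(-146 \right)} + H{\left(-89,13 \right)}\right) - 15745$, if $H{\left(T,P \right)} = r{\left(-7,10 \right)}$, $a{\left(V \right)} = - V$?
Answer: $- \frac{46777}{3} \approx -15592.0$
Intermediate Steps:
$r{\left(W,Z \right)} = \frac{2 Z}{W + Z}$
$H{\left(T,P \right)} = \frac{20}{3}$ ($H{\left(T,P \right)} = 2 \cdot 10 \frac{1}{-7 + 10} = 2 \cdot 10 \cdot \frac{1}{3} = \frac{20}{3}$)
$\left(a{\left(-146 \right)} + H{\left(-89,13 \right)}\right) - 15745 = \left(\left(-1\right) \left(-146\right) + \frac{20}{3}\right) - 15745 = \left(146 + \frac{20}{3}\right) - 15745 = \frac{458}{3} - 15745 = - \frac{46777}{3}$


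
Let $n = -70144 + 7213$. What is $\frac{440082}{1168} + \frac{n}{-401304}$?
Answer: $\frac{1840418441}{4882532} \approx 376.94$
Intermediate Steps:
$n = -62931$
$\frac{440082}{1168} + \frac{n}{-401304} = \frac{440082}{1168} - \frac{62931}{-401304} = 440082 \cdot \frac{1}{1168} - - \frac{20977}{133768} = \frac{220041}{584} + \frac{20977}{133768} = \frac{1840418441}{4882532}$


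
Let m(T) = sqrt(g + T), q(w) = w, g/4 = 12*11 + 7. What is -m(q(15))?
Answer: -sqrt(571) ≈ -23.896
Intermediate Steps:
g = 556 (g = 4*(12*11 + 7) = 4*(132 + 7) = 4*139 = 556)
m(T) = sqrt(556 + T)
-m(q(15)) = -sqrt(556 + 15) = -sqrt(571)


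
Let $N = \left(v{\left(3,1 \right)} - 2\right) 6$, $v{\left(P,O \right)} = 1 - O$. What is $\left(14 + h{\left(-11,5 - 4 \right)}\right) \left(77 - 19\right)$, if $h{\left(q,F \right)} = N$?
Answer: $116$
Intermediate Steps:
$N = -12$ ($N = \left(\left(1 - 1\right) - 2\right) 6 = \left(0 - 2\right) 6 = \left(-2\right) 6 = -12$)
$h{\left(q,F \right)} = -12$
$\left(14 + h{\left(-11,5 - 4 \right)}\right) \left(77 - 19\right) = \left(14 - 12\right) \left(77 - 19\right) = 2 \left(77 - 19\right) = 2 \cdot 58 = 116$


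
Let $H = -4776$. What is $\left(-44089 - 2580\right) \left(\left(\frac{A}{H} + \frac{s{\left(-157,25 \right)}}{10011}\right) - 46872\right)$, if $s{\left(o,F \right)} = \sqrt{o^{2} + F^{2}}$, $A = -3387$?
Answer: $\frac{3482398544555}{1592} - \frac{46669 \sqrt{25274}}{10011} \approx 2.1874 \cdot 10^{9}$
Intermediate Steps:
$s{\left(o,F \right)} = \sqrt{F^{2} + o^{2}}$
$\left(-44089 - 2580\right) \left(\left(\frac{A}{H} + \frac{s{\left(-157,25 \right)}}{10011}\right) - 46872\right) = \left(-44089 - 2580\right) \left(\left(- \frac{3387}{-4776} + \frac{\sqrt{25^{2} + \left(-157\right)^{2}}}{10011}\right) - 46872\right) = - 46669 \left(\left(\left(-3387\right) \left(- \frac{1}{4776}\right) + \sqrt{625 + 24649} \cdot \frac{1}{10011}\right) - 46872\right) = - 46669 \left(\left(\frac{1129}{1592} + \sqrt{25274} \cdot \frac{1}{10011}\right) - 46872\right) = - 46669 \left(\left(\frac{1129}{1592} + \frac{\sqrt{25274}}{10011}\right) - 46872\right) = - 46669 \left(- \frac{74619095}{1592} + \frac{\sqrt{25274}}{10011}\right) = \frac{3482398544555}{1592} - \frac{46669 \sqrt{25274}}{10011}$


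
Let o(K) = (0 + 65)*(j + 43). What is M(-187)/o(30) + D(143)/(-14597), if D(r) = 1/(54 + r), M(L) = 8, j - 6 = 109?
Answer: 11497301/14766252215 ≈ 0.00077862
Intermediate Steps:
j = 115 (j = 6 + 109 = 115)
o(K) = 10270 (o(K) = (0 + 65)*(115 + 43) = 65*158 = 10270)
M(-187)/o(30) + D(143)/(-14597) = 8/10270 + 1/((54 + 143)*(-14597)) = 8*(1/10270) - 1/14597/197 = 4/5135 + (1/197)*(-1/14597) = 4/5135 - 1/2875609 = 11497301/14766252215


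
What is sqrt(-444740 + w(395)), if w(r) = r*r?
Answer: I*sqrt(288715) ≈ 537.32*I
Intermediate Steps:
w(r) = r**2
sqrt(-444740 + w(395)) = sqrt(-444740 + 395**2) = sqrt(-444740 + 156025) = sqrt(-288715) = I*sqrt(288715)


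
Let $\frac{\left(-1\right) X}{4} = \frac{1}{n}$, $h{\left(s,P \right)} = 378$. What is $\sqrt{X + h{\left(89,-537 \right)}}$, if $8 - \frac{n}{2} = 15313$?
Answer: $\frac{2 \sqrt{22135973515}}{15305} \approx 19.442$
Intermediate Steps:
$n = -30610$ ($n = 16 - 30626 = -30610$)
$X = \frac{2}{15305}$ ($X = - \frac{4}{-30610} = \left(-4\right) \left(- \frac{1}{30610}\right) = \frac{2}{15305} \approx 0.00013068$)
$\sqrt{X + h{\left(89,-537 \right)}} = \sqrt{\frac{2}{15305} + 378} = \sqrt{\frac{5785292}{15305}} = \frac{2 \sqrt{22135973515}}{15305}$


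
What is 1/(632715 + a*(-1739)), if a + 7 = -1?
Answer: 1/646627 ≈ 1.5465e-6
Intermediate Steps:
a = -8 (a = -7 - 1 = -8)
1/(632715 + a*(-1739)) = 1/(632715 - 8*(-1739)) = 1/(632715 + 13912) = 1/646627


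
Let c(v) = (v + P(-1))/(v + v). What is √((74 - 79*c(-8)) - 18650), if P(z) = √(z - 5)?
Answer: √(-297848 + 79*I*√6)/4 ≈ 0.044322 + 136.44*I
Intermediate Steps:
P(z) = √(-5 + z)
c(v) = (v + I*√6)/(2*v) (c(v) = (v + √(-5 - 1))/(v + v) = (v + √(-6))/((2*v)) = (v + I*√6)*(1/(2*v)) = (v + I*√6)/(2*v))
√((74 - 79*c(-8)) - 18650) = √((74 - 79*(-8 + I*√6)/(2*(-8))) - 18650) = √((74 - 79*(-1)*(-8 + I*√6)/(2*8)) - 18650) = √((74 - 79*(½ - I*√6/16)) - 18650) = √((74 + (-79/2 + 79*I*√6/16)) - 18650) = √((69/2 + 79*I*√6/16) - 18650) = √(-37231/2 + 79*I*√6/16)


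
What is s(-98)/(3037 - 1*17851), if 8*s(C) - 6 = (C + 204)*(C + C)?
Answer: 10385/59256 ≈ 0.17526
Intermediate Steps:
s(C) = ¾ + C*(204 + C)/4 (s(C) = ¾ + ((C + 204)*(C + C))/8 = ¾ + ((204 + C)*(2*C))/8 = ¾ + (2*C*(204 + C))/8 = ¾ + C*(204 + C)/4)
s(-98)/(3037 - 1*17851) = (¾ + 51*(-98) + (¼)*(-98)²)/(3037 - 1*17851) = (¾ - 4998 + (¼)*9604)/(3037 - 17851) = (¾ - 4998 + 2401)/(-14814) = -10385/4*(-1/14814) = 10385/59256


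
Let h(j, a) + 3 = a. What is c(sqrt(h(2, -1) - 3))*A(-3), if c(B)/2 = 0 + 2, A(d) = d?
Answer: -12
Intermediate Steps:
h(j, a) = -3 + a
c(B) = 4 (c(B) = 2*(0 + 2) = 2*2 = 4)
c(sqrt(h(2, -1) - 3))*A(-3) = 4*(-3) = -12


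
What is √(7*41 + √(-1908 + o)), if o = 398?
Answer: √(287 + I*√1510) ≈ 16.98 + 1.1443*I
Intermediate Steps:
√(7*41 + √(-1908 + o)) = √(7*41 + √(-1908 + 398)) = √(287 + √(-1510)) = √(287 + I*√1510)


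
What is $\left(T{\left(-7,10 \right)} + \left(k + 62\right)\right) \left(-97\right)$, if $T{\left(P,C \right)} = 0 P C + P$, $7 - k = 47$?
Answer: $-1455$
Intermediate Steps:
$k = -40$ ($k = 7 - 47 = -40$)
$T{\left(P,C \right)} = P$ ($T{\left(P,C \right)} = 0 C + P = 0 + P = P$)
$\left(T{\left(-7,10 \right)} + \left(k + 62\right)\right) \left(-97\right) = \left(-7 + \left(-40 + 62\right)\right) \left(-97\right) = \left(-7 + 22\right) \left(-97\right) = 15 \left(-97\right) = -1455$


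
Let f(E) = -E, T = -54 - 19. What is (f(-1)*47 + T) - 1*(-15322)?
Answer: 15296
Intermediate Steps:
T = -73
(f(-1)*47 + T) - 1*(-15322) = (-1*(-1)*47 - 73) - 1*(-15322) = (1*47 - 73) + 15322 = (47 - 73) + 15322 = -26 + 15322 = 15296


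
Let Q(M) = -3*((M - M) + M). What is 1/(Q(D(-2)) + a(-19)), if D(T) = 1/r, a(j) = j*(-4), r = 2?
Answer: 2/149 ≈ 0.013423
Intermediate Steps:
a(j) = -4*j
D(T) = 1/2
Q(M) = -3*M (Q(M) = -3*(0 + M) = -3*M)
1/(Q(D(-2)) + a(-19)) = 1/(-3*1/2 - 4*(-19)) = 1/(-3/2 + 76) = 1/(149/2) = 2/149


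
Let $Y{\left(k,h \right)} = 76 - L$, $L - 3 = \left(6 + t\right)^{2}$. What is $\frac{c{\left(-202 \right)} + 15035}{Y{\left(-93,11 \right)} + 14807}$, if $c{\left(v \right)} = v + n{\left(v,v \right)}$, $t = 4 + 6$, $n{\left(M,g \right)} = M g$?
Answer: $\frac{55637}{14624} \approx 3.8045$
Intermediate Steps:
$t = 10$
$L = 259$ ($L = 3 + \left(6 + 10\right)^{2} = 3 + 16^{2} = 3 + 256 = 259$)
$c{\left(v \right)} = v + v^{2}$ ($c{\left(v \right)} = v + v v = v + v^{2}$)
$Y{\left(k,h \right)} = -183$ ($Y{\left(k,h \right)} = 76 - 259 = -183$)
$\frac{c{\left(-202 \right)} + 15035}{Y{\left(-93,11 \right)} + 14807} = \frac{- 202 \left(1 - 202\right) + 15035}{-183 + 14807} = \frac{\left(-202\right) \left(-201\right) + 15035}{14624} = \left(40602 + 15035\right) \frac{1}{14624} = 55637 \cdot \frac{1}{14624} = \frac{55637}{14624}$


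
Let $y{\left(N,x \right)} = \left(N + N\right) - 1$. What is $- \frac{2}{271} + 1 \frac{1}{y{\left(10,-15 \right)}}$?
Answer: $\frac{233}{5149} \approx 0.045251$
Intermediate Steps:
$y{\left(N,x \right)} = -1 + 2 N$ ($y{\left(N,x \right)} = 2 N - 1 = -1 + 2 N$)
$- \frac{2}{271} + 1 \frac{1}{y{\left(10,-15 \right)}} = - \frac{2}{271} + 1 \frac{1}{-1 + 2 \cdot 10} = \left(-2\right) \frac{1}{271} + 1 \frac{1}{-1 + 20} = - \frac{2}{271} + 1 \cdot \frac{1}{19} = - \frac{2}{271} + \frac{1}{19} = \frac{233}{5149}$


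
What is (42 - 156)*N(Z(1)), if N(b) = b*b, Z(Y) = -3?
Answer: -1026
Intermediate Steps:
N(b) = b**2
(42 - 156)*N(Z(1)) = (42 - 156)*(-3)**2 = -114*9 = -1026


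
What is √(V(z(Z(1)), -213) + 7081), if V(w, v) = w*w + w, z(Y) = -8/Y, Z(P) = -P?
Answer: √7153 ≈ 84.575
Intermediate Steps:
V(w, v) = w + w² (V(w, v) = w² + w = w + w²)
√(V(z(Z(1)), -213) + 7081) = √((-8/((-1*1)))*(1 - 8/((-1*1))) + 7081) = √((-8/(-1))*(1 - 8/(-1)) + 7081) = √((-8*(-1))*(1 - 8*(-1)) + 7081) = √(8*(1 + 8) + 7081) = √(8*9 + 7081) = √(72 + 7081) = √7153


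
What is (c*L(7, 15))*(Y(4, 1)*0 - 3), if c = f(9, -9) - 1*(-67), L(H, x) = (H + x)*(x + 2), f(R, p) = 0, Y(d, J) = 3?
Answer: -75174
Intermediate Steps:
L(H, x) = (2 + x)*(H + x) (L(H, x) = (H + x)*(2 + x) = (2 + x)*(H + x))
c = 67 (c = 0 - 1*(-67) = 0 + 67 = 67)
(c*L(7, 15))*(Y(4, 1)*0 - 3) = (67*(15**2 + 2*7 + 2*15 + 7*15))*(3*0 - 3) = (67*(225 + 14 + 30 + 105))*(0 - 3) = (67*374)*(-3) = 25058*(-3) = -75174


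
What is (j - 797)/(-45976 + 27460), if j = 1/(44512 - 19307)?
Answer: 1674032/38891315 ≈ 0.043044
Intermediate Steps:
j = 1/25205 ≈ 3.9675e-5
(j - 797)/(-45976 + 27460) = (1/25205 - 797)/(-45976 + 27460) = -20088384/25205/(-18516) = -20088384/25205*(-1/18516) = 1674032/38891315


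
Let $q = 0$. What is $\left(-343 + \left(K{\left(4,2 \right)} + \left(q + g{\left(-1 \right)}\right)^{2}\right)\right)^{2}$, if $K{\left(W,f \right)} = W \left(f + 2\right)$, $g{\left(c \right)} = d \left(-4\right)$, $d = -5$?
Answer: $5329$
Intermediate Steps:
$g{\left(c \right)} = 20$ ($g{\left(c \right)} = \left(-5\right) \left(-4\right) = 20$)
$K{\left(W,f \right)} = W \left(2 + f\right)$
$\left(-343 + \left(K{\left(4,2 \right)} + \left(q + g{\left(-1 \right)}\right)^{2}\right)\right)^{2} = \left(-343 + \left(4 \left(2 + 2\right) + \left(0 + 20\right)^{2}\right)\right)^{2} = \left(-343 + \left(4 \cdot 4 + 20^{2}\right)\right)^{2} = \left(-343 + \left(16 + 400\right)\right)^{2} = \left(-343 + 416\right)^{2} = 73^{2} = 5329$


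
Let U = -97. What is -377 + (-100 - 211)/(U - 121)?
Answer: -81875/218 ≈ -375.57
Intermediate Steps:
-377 + (-100 - 211)/(U - 121) = -377 + (-100 - 211)/(-97 - 121) = -377 - 311/(-218) = -377 - 311*(-1/218) = -377 + 311/218 = -81875/218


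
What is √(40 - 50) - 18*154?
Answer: -2772 + I*√10 ≈ -2772.0 + 3.1623*I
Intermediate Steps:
√(40 - 50) - 18*154 = √(-10) - 2772 = I*√10 - 2772 = -2772 + I*√10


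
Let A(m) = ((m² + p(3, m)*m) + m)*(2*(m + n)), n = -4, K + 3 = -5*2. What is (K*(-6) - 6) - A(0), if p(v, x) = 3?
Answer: 72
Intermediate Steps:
K = -13 (K = -3 - 5*2 = -3 - 10 = -13)
A(m) = (-8 + 2*m)*(m² + 4*m) (A(m) = ((m² + 3*m) + m)*(2*(m - 4)) = (m² + 4*m)*(2*(-4 + m)) = (m² + 4*m)*(-8 + 2*m) = (-8 + 2*m)*(m² + 4*m))
(K*(-6) - 6) - A(0) = (-13*(-6) - 6) - 2*0*(-16 + 0²) = (78 - 6) - 2*0*(-16 + 0) = 72 - 2*0*(-16) = 72 - 1*0 = 72 + 0 = 72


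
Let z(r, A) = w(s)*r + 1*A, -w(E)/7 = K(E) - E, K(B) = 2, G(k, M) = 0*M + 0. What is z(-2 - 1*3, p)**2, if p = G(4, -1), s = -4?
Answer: 44100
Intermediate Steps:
G(k, M) = 0 (G(k, M) = 0 + 0 = 0)
p = 0
w(E) = -14 + 7*E (w(E) = -7*(2 - E) = -14 + 7*E)
z(r, A) = A - 42*r (z(r, A) = (-14 + 7*(-4))*r + 1*A = (-14 - 28)*r + A = -42*r + A = A - 42*r)
z(-2 - 1*3, p)**2 = (0 - 42*(-2 - 1*3))**2 = (0 - 42*(-2 - 3))**2 = (0 - 42*(-5))**2 = (0 + 210)**2 = 210**2 = 44100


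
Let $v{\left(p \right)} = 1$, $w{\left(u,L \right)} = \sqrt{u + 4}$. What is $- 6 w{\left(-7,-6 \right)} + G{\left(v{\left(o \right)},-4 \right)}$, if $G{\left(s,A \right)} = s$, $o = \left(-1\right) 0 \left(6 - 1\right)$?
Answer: $1 - 6 i \sqrt{3} \approx 1.0 - 10.392 i$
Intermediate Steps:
$w{\left(u,L \right)} = \sqrt{4 + u}$
$o = 0$ ($o = 0 \left(6 - 1\right) = 0 \cdot 5 = 0$)
$- 6 w{\left(-7,-6 \right)} + G{\left(v{\left(o \right)},-4 \right)} = - 6 \sqrt{4 - 7} + 1 = - 6 \sqrt{-3} + 1 = - 6 i \sqrt{3} + 1 = 1 - 6 i \sqrt{3}$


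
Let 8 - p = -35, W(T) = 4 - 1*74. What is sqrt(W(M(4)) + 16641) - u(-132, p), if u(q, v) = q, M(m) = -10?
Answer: 132 + sqrt(16571) ≈ 260.73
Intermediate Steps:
W(T) = -70 (W(T) = 4 - 74 = -70)
p = 43 (p = 8 - 1*(-35) = 8 + 35 = 43)
sqrt(W(M(4)) + 16641) - u(-132, p) = sqrt(-70 + 16641) - 1*(-132) = sqrt(16571) + 132 = 132 + sqrt(16571)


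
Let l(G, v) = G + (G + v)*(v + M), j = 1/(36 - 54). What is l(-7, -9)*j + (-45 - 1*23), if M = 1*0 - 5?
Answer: -1441/18 ≈ -80.056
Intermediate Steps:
j = -1/18 (j = 1/(-18) = -1/18 ≈ -0.055556)
M = -5 (M = 0 - 5 = -5)
l(G, v) = G + (-5 + v)*(G + v) (l(G, v) = G + (G + v)*(v - 5) = G + (G + v)*(-5 + v) = G + (-5 + v)*(G + v))
l(-7, -9)*j + (-45 - 1*23) = ((-9)² - 5*(-9) - 4*(-7) - 7*(-9))*(-1/18) + (-45 - 1*23) = (81 + 45 + 28 + 63)*(-1/18) + (-45 - 23) = 217*(-1/18) - 68 = -217/18 - 68 = -1441/18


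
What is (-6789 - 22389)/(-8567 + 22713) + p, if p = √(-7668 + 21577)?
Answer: -14589/7073 + √13909 ≈ 115.87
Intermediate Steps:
p = √13909 ≈ 117.94
(-6789 - 22389)/(-8567 + 22713) + p = (-6789 - 22389)/(-8567 + 22713) + √13909 = -29178/14146 + √13909 = -29178*1/14146 + √13909 = -14589/7073 + √13909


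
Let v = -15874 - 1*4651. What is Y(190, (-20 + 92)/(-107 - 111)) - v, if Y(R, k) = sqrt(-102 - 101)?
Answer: 20525 + I*sqrt(203) ≈ 20525.0 + 14.248*I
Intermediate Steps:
v = -20525 (v = -15874 - 4651 = -20525)
Y(R, k) = I*sqrt(203) (Y(R, k) = sqrt(-203) = I*sqrt(203))
Y(190, (-20 + 92)/(-107 - 111)) - v = I*sqrt(203) - 1*(-20525) = I*sqrt(203) + 20525 = 20525 + I*sqrt(203)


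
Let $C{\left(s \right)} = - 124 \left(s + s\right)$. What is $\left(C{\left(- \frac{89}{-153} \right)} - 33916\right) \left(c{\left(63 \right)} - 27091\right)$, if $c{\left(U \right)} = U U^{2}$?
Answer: $- \frac{1161872766320}{153} \approx -7.5939 \cdot 10^{9}$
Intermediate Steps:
$C{\left(s \right)} = - 248 s$ ($C{\left(s \right)} = - 124 \cdot 2 s = - 248 s$)
$c{\left(U \right)} = U^{3}$
$\left(C{\left(- \frac{89}{-153} \right)} - 33916\right) \left(c{\left(63 \right)} - 27091\right) = \left(- 248 \left(- \frac{89}{-153}\right) - 33916\right) \left(63^{3} - 27091\right) = \left(- 248 \left(\left(-89\right) \left(- \frac{1}{153}\right)\right) - 33916\right) \left(250047 - 27091\right) = \left(\left(-248\right) \frac{89}{153} - 33916\right) 222956 = \left(- \frac{22072}{153} - 33916\right) 222956 = \left(- \frac{5211220}{153}\right) 222956 = - \frac{1161872766320}{153}$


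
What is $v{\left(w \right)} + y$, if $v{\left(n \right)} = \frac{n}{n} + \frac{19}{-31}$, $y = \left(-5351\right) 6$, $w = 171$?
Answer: $- \frac{995274}{31} \approx -32106.0$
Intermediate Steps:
$y = -32106$
$v{\left(n \right)} = \frac{12}{31}$ ($v{\left(n \right)} = 1 + 19 \left(- \frac{1}{31}\right) = 1 - \frac{19}{31} = \frac{12}{31}$)
$v{\left(w \right)} + y = \frac{12}{31} - 32106 = - \frac{995274}{31}$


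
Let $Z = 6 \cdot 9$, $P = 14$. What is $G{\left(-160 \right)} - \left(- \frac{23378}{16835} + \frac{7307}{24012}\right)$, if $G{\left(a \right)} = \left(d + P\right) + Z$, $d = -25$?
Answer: $\frac{17820746051}{404242020} \approx 44.084$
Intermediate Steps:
$Z = 54$
$G{\left(a \right)} = 43$ ($G{\left(a \right)} = \left(-25 + 14\right) + 54 = -11 + 54 = 43$)
$G{\left(-160 \right)} - \left(- \frac{23378}{16835} + \frac{7307}{24012}\right) = 43 - \left(- \frac{23378}{16835} + \frac{7307}{24012}\right) = 43 - - \frac{438339191}{404242020} = 43 + \frac{438339191}{404242020} = \frac{17820746051}{404242020}$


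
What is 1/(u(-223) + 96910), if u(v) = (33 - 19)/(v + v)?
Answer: 223/21610923 ≈ 1.0319e-5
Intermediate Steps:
u(v) = 7/v (u(v) = 14/((2*v)) = 14*(1/(2*v)) = 7/v)
1/(u(-223) + 96910) = 1/(7/(-223) + 96910) = 1/(7*(-1/223) + 96910) = 1/(-7/223 + 96910) = 1/(21610923/223) = 223/21610923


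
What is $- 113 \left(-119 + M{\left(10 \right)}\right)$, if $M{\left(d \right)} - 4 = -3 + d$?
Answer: $12204$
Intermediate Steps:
$M{\left(d \right)} = 1 + d$ ($M{\left(d \right)} = 4 + \left(-3 + d\right) = 1 + d$)
$- 113 \left(-119 + M{\left(10 \right)}\right) = - 113 \left(-119 + \left(1 + 10\right)\right) = - 113 \left(-119 + 11\right) = \left(-113\right) \left(-108\right) = 12204$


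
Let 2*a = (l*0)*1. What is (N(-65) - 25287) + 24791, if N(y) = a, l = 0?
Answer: -496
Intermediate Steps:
a = 0 (a = ((0*0)*1)/2 = (0*1)/2 = (½)*0 = 0)
N(y) = 0
(N(-65) - 25287) + 24791 = (0 - 25287) + 24791 = -25287 + 24791 = -496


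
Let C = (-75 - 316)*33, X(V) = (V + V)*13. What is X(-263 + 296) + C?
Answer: -12045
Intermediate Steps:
X(V) = 26*V (X(V) = (2*V)*13 = 26*V)
C = -12903 (C = -391*33 = -12903)
X(-263 + 296) + C = 26*(-263 + 296) - 12903 = 26*33 - 12903 = 858 - 12903 = -12045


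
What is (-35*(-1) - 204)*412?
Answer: -69628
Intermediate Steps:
(-35*(-1) - 204)*412 = (35 - 204)*412 = -169*412 = -69628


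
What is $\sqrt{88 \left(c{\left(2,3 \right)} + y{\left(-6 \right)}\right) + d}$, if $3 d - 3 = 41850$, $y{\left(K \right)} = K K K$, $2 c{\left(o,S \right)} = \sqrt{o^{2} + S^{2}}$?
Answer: $\sqrt{-5057 + 44 \sqrt{13}} \approx 69.988 i$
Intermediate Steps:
$c{\left(o,S \right)} = \frac{\sqrt{S^{2} + o^{2}}}{2}$ ($c{\left(o,S \right)} = \frac{\sqrt{o^{2} + S^{2}}}{2} = \frac{\sqrt{S^{2} + o^{2}}}{2}$)
$y{\left(K \right)} = K^{3}$ ($y{\left(K \right)} = K^{2} K = K^{3}$)
$d = 13951$ ($d = 1 + \frac{1}{3} \cdot 41850 = 1 + 13950 = 13951$)
$\sqrt{88 \left(c{\left(2,3 \right)} + y{\left(-6 \right)}\right) + d} = \sqrt{88 \left(\frac{\sqrt{3^{2} + 2^{2}}}{2} + \left(-6\right)^{3}\right) + 13951} = \sqrt{88 \left(\frac{\sqrt{9 + 4}}{2} - 216\right) + 13951} = \sqrt{88 \left(\frac{\sqrt{13}}{2} - 216\right) + 13951} = \sqrt{88 \left(-216 + \frac{\sqrt{13}}{2}\right) + 13951} = \sqrt{\left(-19008 + 44 \sqrt{13}\right) + 13951} = \sqrt{-5057 + 44 \sqrt{13}}$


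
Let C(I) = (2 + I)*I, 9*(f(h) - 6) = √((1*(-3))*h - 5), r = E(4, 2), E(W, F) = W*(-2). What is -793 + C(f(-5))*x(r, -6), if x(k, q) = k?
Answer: -95417/81 - 112*√10/9 ≈ -1217.3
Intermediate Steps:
E(W, F) = -2*W
r = -8 (r = -2*4 = -8)
f(h) = 6 + √(-5 - 3*h)/9 (f(h) = 6 + √((1*(-3))*h - 5)/9 = 6 + √(-3*h - 5)/9 = 6 + √(-5 - 3*h)/9)
C(I) = I*(2 + I)
-793 + C(f(-5))*x(r, -6) = -793 + ((6 + √(-5 - 3*(-5))/9)*(2 + (6 + √(-5 - 3*(-5))/9)))*(-8) = -793 + ((6 + √(-5 + 15)/9)*(2 + (6 + √(-5 + 15)/9)))*(-8) = -793 + ((6 + √10/9)*(2 + (6 + √10/9)))*(-8) = -793 + ((6 + √10/9)*(8 + √10/9))*(-8) = -793 - 8*(6 + √10/9)*(8 + √10/9)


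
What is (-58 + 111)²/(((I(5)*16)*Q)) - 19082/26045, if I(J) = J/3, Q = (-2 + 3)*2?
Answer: 43285619/833440 ≈ 51.936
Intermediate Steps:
Q = 2 (Q = 1*2 = 2)
I(J) = J/3 (I(J) = J*(⅓) = J/3)
(-58 + 111)²/(((I(5)*16)*Q)) - 19082/26045 = (-58 + 111)²/(((((⅓)*5)*16)*2)) - 19082/26045 = 53²/((((5/3)*16)*2)) - 19082*1/26045 = 2809/(((80/3)*2)) - 19082/26045 = 2809/(160/3) - 19082/26045 = 2809*(3/160) - 19082/26045 = 8427/160 - 19082/26045 = 43285619/833440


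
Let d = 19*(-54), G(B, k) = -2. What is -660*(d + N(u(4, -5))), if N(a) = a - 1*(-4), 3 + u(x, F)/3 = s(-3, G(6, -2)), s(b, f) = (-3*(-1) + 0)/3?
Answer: 678480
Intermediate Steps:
d = -1026
s(b, f) = 1 (s(b, f) = (3 + 0)*(1/3) = 3*(1/3) = 1)
u(x, F) = -6 (u(x, F) = -9 + 3*1 = -9 + 3 = -6)
N(a) = 4 + a (N(a) = a + 4 = 4 + a)
-660*(d + N(u(4, -5))) = -660*(-1026 + (4 - 6)) = -660*(-1026 - 2) = -660*(-1028) = 678480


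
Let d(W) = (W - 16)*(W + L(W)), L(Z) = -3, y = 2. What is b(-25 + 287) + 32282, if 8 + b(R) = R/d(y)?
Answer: 226049/7 ≈ 32293.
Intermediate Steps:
d(W) = (-16 + W)*(-3 + W) (d(W) = (W - 16)*(W - 3) = (-16 + W)*(-3 + W))
b(R) = -8 + R/14 (b(R) = -8 + R/(48 + 2² - 19*2) = -8 + R/(48 + 4 - 38) = -8 + R/14)
b(-25 + 287) + 32282 = (-8 + (-25 + 287)/14) + 32282 = (-8 + (1/14)*262) + 32282 = (-8 + 131/7) + 32282 = 75/7 + 32282 = 226049/7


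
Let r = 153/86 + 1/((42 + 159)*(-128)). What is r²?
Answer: 3873610486201/1223908540416 ≈ 3.1650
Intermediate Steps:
r = 1968149/1106304 (r = 153*(1/86) - 1/128/201 = 153/86 + (1/201)*(-1/128) = 153/86 - 1/25728 = 1968149/1106304 ≈ 1.7790)
r² = (1968149/1106304)² = 3873610486201/1223908540416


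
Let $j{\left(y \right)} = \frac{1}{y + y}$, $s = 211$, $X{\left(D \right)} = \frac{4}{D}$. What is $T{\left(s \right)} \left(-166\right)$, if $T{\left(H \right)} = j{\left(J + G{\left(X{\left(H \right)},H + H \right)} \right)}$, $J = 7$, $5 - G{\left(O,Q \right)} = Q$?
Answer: $\frac{83}{410} \approx 0.20244$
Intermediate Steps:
$G{\left(O,Q \right)} = 5 - Q$
$j{\left(y \right)} = \frac{1}{2 y}$
$T{\left(H \right)} = \frac{1}{2 \left(12 - 2 H\right)}$ ($T{\left(H \right)} = \frac{1}{2 \left(7 - \left(-5 + 2 H\right)\right)} = \frac{1}{2 \left(12 - 2 H\right)}$)
$T{\left(s \right)} \left(-166\right) = - \frac{1}{-24 + 4 \cdot 211} \left(-166\right) = - \frac{1}{-24 + 844} \left(-166\right) = - \frac{1}{820} \left(-166\right) = \left(-1\right) \frac{1}{820} \left(-166\right) = \left(- \frac{1}{820}\right) \left(-166\right) = \frac{83}{410}$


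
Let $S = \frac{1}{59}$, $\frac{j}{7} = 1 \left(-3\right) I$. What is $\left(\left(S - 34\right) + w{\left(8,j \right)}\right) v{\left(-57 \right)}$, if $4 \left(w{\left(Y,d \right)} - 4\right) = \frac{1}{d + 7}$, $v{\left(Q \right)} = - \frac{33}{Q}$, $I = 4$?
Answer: $- \frac{544911}{31388} \approx -17.36$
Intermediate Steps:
$j = -84$ ($j = 7 \cdot 1 \left(-3\right) 4 = 7 \left(\left(-3\right) 4\right) = 7 \left(-12\right) = -84$)
$w{\left(Y,d \right)} = 4 + \frac{1}{4 \left(7 + d\right)}$ ($w{\left(Y,d \right)} = 4 + \frac{1}{4 \left(d + 7\right)} = 4 + \frac{1}{4 \left(7 + d\right)}$)
$S = \frac{1}{59} \approx 0.016949$
$\left(\left(S - 34\right) + w{\left(8,j \right)}\right) v{\left(-57 \right)} = \left(\left(\frac{1}{59} - 34\right) + \frac{113 + 16 \left(-84\right)}{4 \left(7 - 84\right)}\right) \left(- \frac{33}{-57}\right) = \left(- \frac{2005}{59} + \frac{113 - 1344}{4 \left(-77\right)}\right) \left(\left(-33\right) \left(- \frac{1}{57}\right)\right) = \left(- \frac{2005}{59} + \frac{1}{4} \left(- \frac{1}{77}\right) \left(-1231\right)\right) \frac{11}{19} = \left(- \frac{2005}{59} + \frac{1231}{308}\right) \frac{11}{19} = \left(- \frac{544911}{18172}\right) \frac{11}{19} = - \frac{544911}{31388}$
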